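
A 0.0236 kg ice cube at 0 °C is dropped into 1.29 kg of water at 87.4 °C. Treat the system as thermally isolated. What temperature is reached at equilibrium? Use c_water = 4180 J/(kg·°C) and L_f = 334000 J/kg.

Energy balance with sensible and latent terms:
fusion: m_ice L_f = 0.0236·334000 = 7882.4; meltwater 0→T: 0.0236·4180·T = 98.65 T; water: 5392.2(T − 87.4)
5490.8 T = 471278 − 7882.4 = 463396
T ≈ 84.39 °C (positive, so assuming full melt was valid).

T_f ≈ 84.4 °C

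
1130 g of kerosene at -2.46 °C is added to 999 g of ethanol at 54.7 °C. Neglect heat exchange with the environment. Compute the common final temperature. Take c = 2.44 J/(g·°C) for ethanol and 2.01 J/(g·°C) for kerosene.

T_f ≈ 27.1 °C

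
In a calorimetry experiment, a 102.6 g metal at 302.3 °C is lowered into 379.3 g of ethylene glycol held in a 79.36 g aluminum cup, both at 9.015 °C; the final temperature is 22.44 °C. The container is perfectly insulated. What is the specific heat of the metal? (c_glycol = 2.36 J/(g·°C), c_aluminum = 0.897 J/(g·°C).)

c ≈ 0.452 J/(g·°C)

Heat gained plus heat lost sum to zero:
102.6×c×(22.44 − 302.3) + 379.3×2.36×(22.44 − 9.015) + 79.36×0.897×(22.44 − 9.015) = 0
-28714 c = -12973
c = -12973/-28714 ≈ 0.4518 J/(g·°C)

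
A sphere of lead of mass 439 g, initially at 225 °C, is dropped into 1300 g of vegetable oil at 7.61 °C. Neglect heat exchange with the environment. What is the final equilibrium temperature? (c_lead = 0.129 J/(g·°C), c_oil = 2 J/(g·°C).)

T_f = Σ m_i c_i T_i / Σ m_i c_i:
T_f = (56.63×225 + 2600×7.61) / (56.63 + 2600)
    = 32528 / 2656.6 ≈ 12.24 °C

T_f ≈ 12.2 °C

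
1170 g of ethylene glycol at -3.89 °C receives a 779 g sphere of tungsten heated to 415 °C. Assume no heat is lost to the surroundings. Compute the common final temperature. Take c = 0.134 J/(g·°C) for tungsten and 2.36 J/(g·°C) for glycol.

T_f ≈ 11.4 °C

Conservation of energy gives ΣQ = 0:
779*0.134*(T − 415) + 1170*2.36*(T − (-3.89)) = 0
104.39(T − 415) + 2761.2(T − (-3.89)) = 0
(104.39 + 2761.2) T = 104.39*415 + 2761.2*(-3.89)
T = 32579/2865.6 ≈ 11.37 °C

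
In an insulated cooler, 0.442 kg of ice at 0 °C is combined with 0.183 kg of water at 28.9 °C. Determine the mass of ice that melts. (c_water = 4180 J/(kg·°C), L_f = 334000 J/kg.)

m_melted ≈ 0.0662 kg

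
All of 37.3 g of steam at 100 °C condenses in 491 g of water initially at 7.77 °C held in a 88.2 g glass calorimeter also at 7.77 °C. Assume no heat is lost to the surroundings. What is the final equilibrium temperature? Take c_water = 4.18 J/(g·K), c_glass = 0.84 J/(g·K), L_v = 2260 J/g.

Setting the total heat transfer to zero:
condense steam: −37.3·2260 = −84298; condensate cools 100→T: 37.3·4.18·(T − 100) = 155.91(T − 100); original water: 2052.4(T − 7.77); glass cup: 88.2·0.84·(T − 7.77) = 74.09(T − 7.77)
2282.4 T = 84298 + 15591 + 16523 = 116412
T ≈ 51.00 °C, under the boiling point, so the assumption holds.

T_f ≈ 51.0 °C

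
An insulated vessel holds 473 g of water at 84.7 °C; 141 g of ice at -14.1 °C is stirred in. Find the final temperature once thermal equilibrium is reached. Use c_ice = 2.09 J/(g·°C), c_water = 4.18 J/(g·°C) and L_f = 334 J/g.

T_f ≈ 45.3 °C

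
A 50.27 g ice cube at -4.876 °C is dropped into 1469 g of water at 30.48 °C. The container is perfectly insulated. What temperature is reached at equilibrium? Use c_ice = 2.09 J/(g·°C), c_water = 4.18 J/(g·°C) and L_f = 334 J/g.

T_f ≈ 26.7 °C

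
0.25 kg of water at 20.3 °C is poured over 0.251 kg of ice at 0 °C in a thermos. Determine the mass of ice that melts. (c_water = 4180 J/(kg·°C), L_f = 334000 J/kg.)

m_melted ≈ 0.0635 kg

Heat available from the water dropping to 0 °C: 0.25×4180×20.3 = 21214 J.
To melt every bit of ice: 0.251×334000 = 83834 J.
That's not enough to melt it all — equilibrium is at 0 °C with ice remaining.
m_melt = 21214 / L_f = 0.06351 kg.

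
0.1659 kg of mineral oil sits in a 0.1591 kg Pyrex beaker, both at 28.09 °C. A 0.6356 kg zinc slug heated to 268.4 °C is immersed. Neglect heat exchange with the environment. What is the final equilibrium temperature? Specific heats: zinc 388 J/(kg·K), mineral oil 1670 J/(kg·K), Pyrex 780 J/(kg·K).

Net heat exchanged in the isolated system is zero:
0.6356·388·(T − 268.4) + 0.1659·1670·(T − 28.09) + 0.1591·780·(T − 28.09) = 0
246.61(T − 268.4) + 277.05(T − 28.09) + 124.1(T − 28.09) = 0
(246.61 + 277.05 + 124.1) T = 246.61·268.4 + 277.05·28.09 + 124.1·28.09
T = 77459/647.76 ≈ 119.58 °C

T_f ≈ 119.6 °C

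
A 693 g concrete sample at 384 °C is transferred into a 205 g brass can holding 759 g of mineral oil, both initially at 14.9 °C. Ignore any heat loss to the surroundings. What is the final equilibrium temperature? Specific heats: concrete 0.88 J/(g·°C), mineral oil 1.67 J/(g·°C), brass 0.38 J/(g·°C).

T_f ≈ 130.0 °C

Taking heat into each body as positive, Σ m c ΔT = 0:
693×0.88×(T − 384) + 759×1.67×(T − 14.9) + 205×0.38×(T − 14.9) = 0
1955.3 T = 254225
T = 254225/1955.3 ≈ 130.02 °C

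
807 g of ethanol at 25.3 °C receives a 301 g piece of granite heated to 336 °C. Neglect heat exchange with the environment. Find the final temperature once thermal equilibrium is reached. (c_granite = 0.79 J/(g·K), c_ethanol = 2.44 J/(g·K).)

T_f ≈ 58.8 °C

T_f = Σ m_i c_i T_i / Σ m_i c_i:
T_f = (237.79*336 + 1969.1*25.3) / (237.79 + 1969.1)
    = 129715 / 2206.9 ≈ 58.78 °C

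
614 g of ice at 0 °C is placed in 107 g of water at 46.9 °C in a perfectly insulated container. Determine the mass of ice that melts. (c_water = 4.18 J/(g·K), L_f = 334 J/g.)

Cooling the water to 0 °C releases 107·4.18·46.9 = 20976 J.
Fully melting the ice requires m_ice L_f = 614·334 = 205076 J.
Since 20976 < 205076 J, not all the ice melts; equilibrium is at 0 °C.
m_melt = 20976 / L_f = 62.8 g.

m_melted ≈ 62.8 g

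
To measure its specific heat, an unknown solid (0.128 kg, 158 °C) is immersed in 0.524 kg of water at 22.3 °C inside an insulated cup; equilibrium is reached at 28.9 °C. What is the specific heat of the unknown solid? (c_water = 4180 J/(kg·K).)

c ≈ 875 J/(kg·K)

Setting the total heat transfer to zero:
0.128·c·(28.9 − 158) + 0.524·4180·(28.9 − 22.3) = 0
-16.52 c = -14456
c = -14456/-16.52 ≈ 874.8 J/(kg·K)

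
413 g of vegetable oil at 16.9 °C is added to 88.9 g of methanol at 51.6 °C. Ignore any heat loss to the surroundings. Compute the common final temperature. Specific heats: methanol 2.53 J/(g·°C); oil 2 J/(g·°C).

T_f ≈ 24.3 °C

Let T be the final temperature. ΣQ_i = 0:
88.9*2.53*(T − 51.6) + 413*2*(T − 16.9) = 0
224.92(T − 51.6) + 826(T − 16.9) = 0
1050.9 T = 25565
T ≈ 24.33 °C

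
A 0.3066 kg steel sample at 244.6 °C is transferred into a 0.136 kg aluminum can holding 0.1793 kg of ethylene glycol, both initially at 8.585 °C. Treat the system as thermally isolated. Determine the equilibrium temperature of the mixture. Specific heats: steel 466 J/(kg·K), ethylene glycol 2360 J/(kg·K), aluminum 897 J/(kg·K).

T_f ≈ 57.6 °C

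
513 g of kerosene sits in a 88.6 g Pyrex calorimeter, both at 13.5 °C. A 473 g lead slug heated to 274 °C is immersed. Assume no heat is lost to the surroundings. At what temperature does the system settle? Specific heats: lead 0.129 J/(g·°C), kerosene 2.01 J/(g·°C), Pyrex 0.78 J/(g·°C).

T_f ≈ 27.2 °C

With ΣQ=0 the equilibrium temperature is the m·c-weighted mean:
T_f = (61.02*274 + 1031.1*13.5 + 69.11*13.5) / (61.02 + 1031.1 + 69.11)
    = 31572 / 1161.3 ≈ 27.19 °C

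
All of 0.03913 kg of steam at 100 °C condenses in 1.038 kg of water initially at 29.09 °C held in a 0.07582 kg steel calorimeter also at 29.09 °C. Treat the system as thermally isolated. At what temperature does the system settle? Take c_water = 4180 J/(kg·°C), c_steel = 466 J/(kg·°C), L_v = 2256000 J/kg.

Heat gained plus heat lost sum to zero:
steam→water at 100 °C releases m L_v = 0.03913×2256000 = 88277; condensed water 100 °C→T: 163.56(T − 100); water warms: 1.038×4180×(T − 29.09) = 4338.8(T − 29.09); cup: 35.33(T − 29.09)
4537.7 T = 88277 + 16356 + 127245 = 231878
T ≈ 51.10 °C, under the boiling point, so the assumption holds.

T_f ≈ 51.1 °C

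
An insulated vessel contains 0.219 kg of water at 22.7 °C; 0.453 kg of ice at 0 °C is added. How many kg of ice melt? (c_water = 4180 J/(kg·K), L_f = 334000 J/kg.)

m_melted ≈ 0.0622 kg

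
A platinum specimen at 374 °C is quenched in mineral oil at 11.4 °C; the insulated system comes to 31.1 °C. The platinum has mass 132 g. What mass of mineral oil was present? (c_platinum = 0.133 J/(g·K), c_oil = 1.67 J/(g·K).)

Heat gained plus heat lost sum to zero:
132·0.133·(31.1 − 374) + m·1.67·(31.1 − 11.4) = 0
32.9 m = 6020
m = 6020/32.9 ≈ 183 g

m ≈ 183 g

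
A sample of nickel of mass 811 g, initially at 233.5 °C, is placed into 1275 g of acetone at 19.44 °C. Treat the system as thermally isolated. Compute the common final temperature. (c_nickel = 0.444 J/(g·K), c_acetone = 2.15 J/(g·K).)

T_f ≈ 44.3 °C

Heat lost by the nickel equals heat gained by the acetone:
811*0.444*(233.5 − T) = 1275*2.15*(T − 19.44)
360.08(233.5 − T) = 2741.2(T − 19.44)
3101.3 T = 137370  ⇒  T ≈ 44.29 °C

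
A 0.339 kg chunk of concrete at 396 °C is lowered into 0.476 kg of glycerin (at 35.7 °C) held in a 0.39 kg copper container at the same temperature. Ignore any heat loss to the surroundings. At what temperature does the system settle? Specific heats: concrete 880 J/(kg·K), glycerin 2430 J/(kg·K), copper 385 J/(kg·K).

T_f = Σ m_i c_i T_i / Σ m_i c_i:
T_f = (298.32·396 + 1156.7·35.7 + 150.15·35.7) / (298.32 + 1156.7 + 150.15)
    = 164789 / 1605.1 ≈ 102.66 °C

T_f ≈ 102.7 °C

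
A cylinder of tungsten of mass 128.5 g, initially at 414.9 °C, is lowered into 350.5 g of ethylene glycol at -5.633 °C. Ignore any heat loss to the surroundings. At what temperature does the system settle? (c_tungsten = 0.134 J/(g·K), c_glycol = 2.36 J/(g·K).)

Set heat shed by the hot body equal to heat absorbed by the cold body:
128.5×0.134×(414.9 − T) = 350.5×2.36×(T − (-5.633))
17.22(414.9 − T) = 827.18(T − (-5.633))
844.4 T = 2484.7  ⇒  T ≈ 2.94 °C

T_f ≈ 2.9 °C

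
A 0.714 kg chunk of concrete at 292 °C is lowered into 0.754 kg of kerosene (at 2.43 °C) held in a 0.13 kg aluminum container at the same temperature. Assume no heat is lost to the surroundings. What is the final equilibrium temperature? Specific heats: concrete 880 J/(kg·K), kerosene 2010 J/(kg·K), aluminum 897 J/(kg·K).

T_f ≈ 82.9 °C

Taking heat into each body as positive, Σ m c ΔT = 0:
0.714·880·(T − 292) + 0.754·2010·(T − 2.43) + 0.13·897·(T − 2.43) = 0
2260.5 T = 187436
T ≈ 82.92 °C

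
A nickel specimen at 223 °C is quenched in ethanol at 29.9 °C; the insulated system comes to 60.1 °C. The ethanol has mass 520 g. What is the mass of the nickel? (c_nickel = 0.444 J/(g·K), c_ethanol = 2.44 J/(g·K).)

m ≈ 530 g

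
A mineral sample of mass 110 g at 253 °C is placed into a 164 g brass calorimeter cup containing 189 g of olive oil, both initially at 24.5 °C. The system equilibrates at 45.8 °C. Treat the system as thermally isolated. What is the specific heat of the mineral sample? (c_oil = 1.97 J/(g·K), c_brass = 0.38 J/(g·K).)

Setting the total heat transfer to zero:
110×c×(45.8 − 253) + 189×1.97×(45.8 − 24.5) + 164×0.38×(45.8 − 24.5) = 0
-22792 c = -9258
c = -9258/-22792 ≈ 0.4062 J/(g·K)

c ≈ 0.406 J/(g·K)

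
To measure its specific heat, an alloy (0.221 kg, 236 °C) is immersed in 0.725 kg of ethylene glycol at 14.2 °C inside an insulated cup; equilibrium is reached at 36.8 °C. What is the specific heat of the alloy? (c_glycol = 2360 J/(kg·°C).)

Heat lost by the alloy = heat gained by the glycol:
0.221·c·(236 − 36.8) = 0.725·2360·(36.8 − 14.2)
44.02 c = 38669  ⇒  c ≈ 878.4 J/(kg·°C)

c ≈ 878 J/(kg·°C)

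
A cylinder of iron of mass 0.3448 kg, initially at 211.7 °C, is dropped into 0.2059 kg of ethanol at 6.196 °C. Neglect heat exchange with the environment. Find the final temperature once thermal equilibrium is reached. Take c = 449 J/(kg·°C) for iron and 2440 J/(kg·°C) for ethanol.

|Q_iron| = |Q_ethanol|:
0.3448*449*(211.7 − T) = 0.2059*2440*(T − 6.196)
154.82(211.7 − T) = 502.4(T − 6.196)
657.21 T = 35887  ⇒  T ≈ 54.61 °C

T_f ≈ 54.6 °C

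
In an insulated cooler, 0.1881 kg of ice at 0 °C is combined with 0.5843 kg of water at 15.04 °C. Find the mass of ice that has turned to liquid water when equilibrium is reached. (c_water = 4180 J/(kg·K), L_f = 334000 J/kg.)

Cooling the water to 0 °C releases 0.5843·4180·15.04 = 36733 J.
To melt every bit of ice: 0.1881·334000 = 62825 J.
Since 36733 < 62825 J, not all the ice melts; equilibrium is at 0 °C.
m_melted·334000 = 36733  ⇒  m_melted ≈ 0.11 kg.

m_melted ≈ 0.11 kg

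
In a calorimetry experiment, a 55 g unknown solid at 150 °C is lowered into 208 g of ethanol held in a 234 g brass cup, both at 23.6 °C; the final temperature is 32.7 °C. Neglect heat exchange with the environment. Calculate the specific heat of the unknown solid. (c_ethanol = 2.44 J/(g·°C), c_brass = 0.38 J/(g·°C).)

c ≈ 0.841 J/(g·°C)

Energy conservation, ΣQ = 0:
55·c·(32.7 − 150) + 208·2.44·(32.7 − 23.6) + 234·0.38·(32.7 − 23.6) = 0
-6451.5 c = -5427.6
c = -5427.6/-6451.5 ≈ 0.8413 J/(g·°C)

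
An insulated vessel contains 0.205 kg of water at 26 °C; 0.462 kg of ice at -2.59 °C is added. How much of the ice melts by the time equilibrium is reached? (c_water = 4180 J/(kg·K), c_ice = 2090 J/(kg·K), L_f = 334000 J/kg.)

m_melted ≈ 0.0592 kg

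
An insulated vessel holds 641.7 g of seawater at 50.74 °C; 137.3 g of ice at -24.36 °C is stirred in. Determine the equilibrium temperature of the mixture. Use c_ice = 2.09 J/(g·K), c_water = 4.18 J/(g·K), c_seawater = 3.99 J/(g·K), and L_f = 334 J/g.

T_f ≈ 24.6 °C

Energy balance with sensible and latent terms:
warm ice to 0 °C: 137.3·2.09·(0 − (-24.36)) = 6990.3; latent heat to melt: 137.3·334 = 45858; meltwater 0→T: 137.3·4.18·T = 573.91 T; seawater: 2560.4(T − 50.74)
3134.3 T = 129914 − 52848 = 77065
T ≈ 24.59 °C — above 0 °C, consistent with complete melting.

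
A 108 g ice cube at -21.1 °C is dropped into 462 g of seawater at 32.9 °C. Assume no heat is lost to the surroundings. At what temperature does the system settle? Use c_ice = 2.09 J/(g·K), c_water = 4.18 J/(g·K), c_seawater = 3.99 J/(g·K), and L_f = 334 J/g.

T_f ≈ 8.6 °C

Let T be the final temperature. ΣQ_i = 0:
warm ice to 0 °C: 108·2.09·(0 − (-21.1)) = 4762.7
  melt ice: 108·334 = 36072
  warm the meltwater: 451.44 T
  seawater cools: 462·3.99·(T − 32.9) = 1843.4(T − 32.9)
2294.8 T = 60647 − 40835 = 19813
T ≈ 8.63 °C — above 0 °C, consistent with complete melting.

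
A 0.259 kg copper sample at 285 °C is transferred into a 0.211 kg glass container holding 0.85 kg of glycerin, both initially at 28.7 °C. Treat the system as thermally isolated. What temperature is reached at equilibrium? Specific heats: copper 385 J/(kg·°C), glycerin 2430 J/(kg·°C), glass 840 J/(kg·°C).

T_f ≈ 39.6 °C

With ΣQ=0 the equilibrium temperature is the m·c-weighted mean:
T_f = (99.72·285 + 2065.5·28.7 + 177.24·28.7) / (99.72 + 2065.5 + 177.24)
    = 92785 / 2342.5 ≈ 39.61 °C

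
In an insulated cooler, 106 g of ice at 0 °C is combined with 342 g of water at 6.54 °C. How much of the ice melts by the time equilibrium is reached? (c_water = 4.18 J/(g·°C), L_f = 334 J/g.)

Heat available from the water dropping to 0 °C: 342×4.18×6.54 = 9349.3 J.
Fully melting the ice requires m_ice L_f = 106×334 = 35404 J.
Since 9349.3 < 35404 J, not all the ice melts; equilibrium is at 0 °C.
m_melted×334 = 9349.3  ⇒  m_melted ≈ 27.99 g.

m_melted ≈ 28 g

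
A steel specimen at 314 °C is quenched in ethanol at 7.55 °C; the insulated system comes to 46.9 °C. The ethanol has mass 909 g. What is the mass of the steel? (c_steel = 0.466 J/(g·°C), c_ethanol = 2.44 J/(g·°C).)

m ≈ 701 g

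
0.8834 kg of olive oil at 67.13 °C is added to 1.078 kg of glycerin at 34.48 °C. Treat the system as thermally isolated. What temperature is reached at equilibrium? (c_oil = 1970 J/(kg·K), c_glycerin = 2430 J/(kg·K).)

T_f ≈ 47.5 °C

T_f = Σ m_i c_i T_i / Σ m_i c_i:
T_f = (1740.3*67.13 + 2619.5*34.48) / (1740.3 + 2619.5)
    = 207148 / 4359.8 ≈ 47.51 °C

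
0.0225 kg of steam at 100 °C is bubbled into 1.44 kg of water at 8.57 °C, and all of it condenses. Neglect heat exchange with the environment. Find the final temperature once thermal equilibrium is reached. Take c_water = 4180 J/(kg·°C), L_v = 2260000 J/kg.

T_f ≈ 18.3 °C

Sum of m c ΔT and latent-heat terms is zero:
steam→water at 100 °C releases m L_v = 0.0225·2260000 = 50850; condensed water 100 °C→T: 94.05(T − 100); water warms: 1.44·4180·(T − 8.57) = 6019.2(T − 8.57)
6113.2 T = 50850 + 9405 + 51585 = 111840
T ≈ 18.29 °C — below 100 °C, confirming all the steam condensed.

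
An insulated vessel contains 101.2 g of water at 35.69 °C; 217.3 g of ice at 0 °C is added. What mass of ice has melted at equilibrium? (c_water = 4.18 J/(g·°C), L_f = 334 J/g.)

Cooling the water to 0 °C releases 101.2·4.18·35.69 = 15097 J.
Fully melting the ice requires m_ice L_f = 217.3·334 = 72578 J.
15097 J < 72578 J, so only part of the ice melts and the system sits at 0 °C.
Mass melted = 15097/334 ≈ 45.2 g.

m_melted ≈ 45.2 g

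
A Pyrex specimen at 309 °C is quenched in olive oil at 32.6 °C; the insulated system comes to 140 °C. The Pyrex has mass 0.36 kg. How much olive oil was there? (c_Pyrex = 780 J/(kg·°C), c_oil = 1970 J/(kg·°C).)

Let T be the final temperature. ΣQ_i = 0:
0.36×780×(140 − 309) + m×1970×(140 − 32.6) = 0
211578 m = 47455
m = 47455/211578 ≈ 0.2243 kg

m ≈ 0.224 kg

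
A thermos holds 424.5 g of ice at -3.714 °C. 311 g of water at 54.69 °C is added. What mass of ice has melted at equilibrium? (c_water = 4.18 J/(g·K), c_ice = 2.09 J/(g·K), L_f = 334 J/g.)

m_melted ≈ 203 g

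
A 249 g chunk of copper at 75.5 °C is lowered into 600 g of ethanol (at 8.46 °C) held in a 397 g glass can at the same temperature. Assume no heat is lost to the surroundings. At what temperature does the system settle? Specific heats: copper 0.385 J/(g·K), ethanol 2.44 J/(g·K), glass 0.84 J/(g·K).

Taking heat into each body as positive, Σ m c ΔT = 0:
249×0.385×(T − 75.5) + 600×2.44×(T − 8.46) + 397×0.84×(T − 8.46) = 0
95.87(T − 75.5) + 1464(T − 8.46) + 333.48(T − 8.46) = 0
(95.87 + 1464 + 333.48) T = 95.87×75.5 + 1464×8.46 + 333.48×8.46
T ≈ 11.85 °C

T_f ≈ 11.9 °C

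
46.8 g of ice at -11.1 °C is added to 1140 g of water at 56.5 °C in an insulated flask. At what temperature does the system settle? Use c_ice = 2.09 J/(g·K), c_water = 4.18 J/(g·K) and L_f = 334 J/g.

T_f ≈ 50.9 °C

Energy balance with sensible and latent terms:
warm ice to 0 °C: 46.8×2.09×(0 − (-11.1)) = 1085.7
  melt ice: 46.8×334 = 15631
  meltwater 0→T: 46.8×4.18×T = 195.62 T
  water: 4765.2(T − 56.5)
4960.8 T = 269234 − 16717 = 252517
T ≈ 50.90 °C. Since T > 0 °C, the all-ice-melts assumption holds.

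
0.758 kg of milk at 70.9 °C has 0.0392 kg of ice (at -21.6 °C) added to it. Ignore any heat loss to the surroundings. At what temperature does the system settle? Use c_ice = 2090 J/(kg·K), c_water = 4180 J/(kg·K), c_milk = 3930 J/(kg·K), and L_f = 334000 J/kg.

Conservation of energy gives ΣQ = 0:
warm ice to 0 °C: 0.0392×2090×(0 − (-21.6)) = 1769.6; melt ice: 0.0392×334000 = 13093; warm the meltwater: 163.86 T; milk: 2978.9(T − 70.9)
3142.8 T = 211207 − 14862 = 196344
T ≈ 62.47 °C (positive, so assuming full melt was valid).

T_f ≈ 62.5 °C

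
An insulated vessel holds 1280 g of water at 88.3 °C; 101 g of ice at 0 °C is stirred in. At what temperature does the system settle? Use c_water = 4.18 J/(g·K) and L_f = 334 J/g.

Taking heat into each body as positive, Σ m c ΔT = 0:
melt ice: 101·334 = 33734
  meltwater 0→T: 101·4.18·T = 422.18 T
  water cools: 1280·4.18·(T − 88.3) = 5350.4(T − 88.3)
5772.6 T = 472440 − 33734 = 438706
T ≈ 76.00 °C — above 0 °C, consistent with complete melting.

T_f ≈ 76.0 °C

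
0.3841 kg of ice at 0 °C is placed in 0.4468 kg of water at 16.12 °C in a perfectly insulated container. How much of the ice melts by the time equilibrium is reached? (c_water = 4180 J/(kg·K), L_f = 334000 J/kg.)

Water can give up m c ΔT = 0.4468·4180·16.12 = 30106 J before reaching 0 °C.
Melting all 0.3841 kg of ice would need 0.3841·334000 = 128289 J.
Since 30106 < 128289 J, not all the ice melts; equilibrium is at 0 °C.
m_melt = 30106 / L_f = 0.09014 kg.

m_melted ≈ 0.0901 kg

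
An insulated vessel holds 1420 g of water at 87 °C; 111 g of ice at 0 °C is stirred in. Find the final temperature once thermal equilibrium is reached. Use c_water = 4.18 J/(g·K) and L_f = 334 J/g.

Let T be the final temperature. ΣQ_i = 0:
melt ice: 111×334 = 37074; meltwater 0→T: 111×4.18×T = 463.98 T; water: 5935.6(T − 87)
6399.6 T = 516397 − 37074 = 479323
T ≈ 74.90 °C. Since T > 0 °C, the all-ice-melts assumption holds.

T_f ≈ 74.9 °C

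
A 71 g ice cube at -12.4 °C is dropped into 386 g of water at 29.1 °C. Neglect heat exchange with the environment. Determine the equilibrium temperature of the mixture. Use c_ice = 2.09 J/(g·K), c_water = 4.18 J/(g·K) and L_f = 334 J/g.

T_f ≈ 11.2 °C

Energy balance with sensible and latent terms:
ice -12.4→0 °C: 71×2.09×12.4 = 1840
  latent heat to melt: 71×334 = 23714
  meltwater 0→T: 71×4.18×T = 296.78 T
  water cools: 386×4.18×(T − 29.1) = 1613.5(T − 29.1)
1910.3 T = 46952 − 25554 = 21398
T ≈ 11.20 °C (positive, so assuming full melt was valid).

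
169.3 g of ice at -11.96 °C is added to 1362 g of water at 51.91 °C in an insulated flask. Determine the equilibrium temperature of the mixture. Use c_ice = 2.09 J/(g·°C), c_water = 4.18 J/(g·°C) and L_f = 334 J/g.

T_f ≈ 36.7 °C

Energy conservation, ΣQ = 0:
ice -11.96→0 °C: 169.3×2.09×11.96 = 4231.9; melt ice: 169.3×334 = 56546; meltwater 0→T: 169.3×4.18×T = 707.67 T; water cools: 1362×4.18×(T − 51.91) = 5693.2(T − 51.91)
6400.8 T = 295532 − 60778 = 234754
T ≈ 36.68 °C — above 0 °C, consistent with complete melting.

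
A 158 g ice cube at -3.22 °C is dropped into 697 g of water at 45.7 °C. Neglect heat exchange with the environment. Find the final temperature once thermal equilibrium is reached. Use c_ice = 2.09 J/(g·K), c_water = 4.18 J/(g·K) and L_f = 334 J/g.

Sum of m c ΔT and latent-heat terms is zero:
warm ice to 0 °C: 158×2.09×(0 − (-3.22)) = 1063.3; fusion: m_ice L_f = 158×334 = 52772; warm the meltwater: 660.44 T; water: 2913.5(T − 45.7)
3573.9 T = 133145 − 53835 = 79310
T ≈ 22.19 °C. Since T > 0 °C, the all-ice-melts assumption holds.

T_f ≈ 22.2 °C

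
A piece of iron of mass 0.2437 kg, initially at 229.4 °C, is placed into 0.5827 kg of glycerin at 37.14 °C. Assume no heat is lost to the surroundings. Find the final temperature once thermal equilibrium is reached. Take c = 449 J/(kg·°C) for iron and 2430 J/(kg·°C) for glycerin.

Energy conservation, ΣQ = 0:
0.2437·449·(T − 229.4) + 0.5827·2430·(T − 37.14) = 0
109.42(T − 229.4) + 1416(T − 37.14) = 0
1525.4 T = 77690
T ≈ 50.93 °C

T_f ≈ 50.9 °C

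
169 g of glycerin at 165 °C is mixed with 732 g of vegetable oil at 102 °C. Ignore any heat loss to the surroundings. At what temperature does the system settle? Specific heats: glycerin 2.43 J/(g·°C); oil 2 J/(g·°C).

T_f ≈ 115.8 °C

Conservation of energy gives ΣQ = 0:
169×2.43×(T − 165) + 732×2×(T − 102) = 0
410.67(T − 165) + 1464(T − 102) = 0
1874.7 T = 217089
T = 217089/1874.7 ≈ 115.80 °C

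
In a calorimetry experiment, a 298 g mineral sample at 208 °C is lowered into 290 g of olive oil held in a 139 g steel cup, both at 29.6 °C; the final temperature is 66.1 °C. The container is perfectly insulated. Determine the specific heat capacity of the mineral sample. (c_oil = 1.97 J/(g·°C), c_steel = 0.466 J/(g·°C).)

Energy conservation, ΣQ = 0:
298·c·(66.1 − 208) + 290·1.97·(66.1 − 29.6) + 139·0.466·(66.1 − 29.6) = 0
-42286 c = -23217
c = -23217/-42286 ≈ 0.549 J/(g·°C)

c ≈ 0.549 J/(g·°C)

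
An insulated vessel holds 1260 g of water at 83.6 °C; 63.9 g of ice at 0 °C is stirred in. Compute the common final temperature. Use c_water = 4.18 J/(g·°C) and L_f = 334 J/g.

T_f ≈ 75.7 °C

Heat gained plus heat lost sum to zero:
latent heat to melt: 63.9×334 = 21343
  warm the meltwater: 267.1 T
  water: 5266.8(T − 83.6)
5533.9 T = 440304 − 21343 = 418962
T ≈ 75.71 °C — above 0 °C, consistent with complete melting.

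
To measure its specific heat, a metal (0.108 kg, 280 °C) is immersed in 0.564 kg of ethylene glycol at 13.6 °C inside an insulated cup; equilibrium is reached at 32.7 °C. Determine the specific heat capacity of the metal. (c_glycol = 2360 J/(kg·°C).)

Heat lost by the metal = heat gained by the glycol:
0.108×c×(280 − 32.7) = 0.564×2360×(32.7 − 13.6)
26.71 c = 25423  ⇒  c ≈ 951.9 J/(kg·°C)

c ≈ 952 J/(kg·°C)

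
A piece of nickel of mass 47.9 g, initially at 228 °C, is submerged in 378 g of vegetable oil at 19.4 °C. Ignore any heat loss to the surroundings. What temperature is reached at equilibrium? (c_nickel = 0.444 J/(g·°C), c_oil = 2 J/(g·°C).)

T_f ≈ 25.1 °C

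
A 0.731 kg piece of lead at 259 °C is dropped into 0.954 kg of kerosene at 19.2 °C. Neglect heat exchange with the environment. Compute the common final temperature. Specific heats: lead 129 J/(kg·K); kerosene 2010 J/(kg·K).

Conservation of energy gives ΣQ = 0:
0.731×129×(T − 259) + 0.954×2010×(T − 19.2) = 0
(94.3 + 1917.5) T = 94.3×259 + 1917.5×19.2
T = 61240/2011.8 ≈ 30.44 °C

T_f ≈ 30.4 °C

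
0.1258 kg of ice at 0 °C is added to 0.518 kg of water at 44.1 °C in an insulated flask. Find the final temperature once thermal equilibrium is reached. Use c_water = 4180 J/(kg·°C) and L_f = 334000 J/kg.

T_f ≈ 19.9 °C

Sum of m c ΔT and latent-heat terms is zero:
melt ice: 0.1258·334000 = 42017; warm the meltwater: 525.84 T; water: 2165.2(T − 44.1)
2691.1 T = 95487 − 42017 = 53470
T ≈ 19.87 °C — above 0 °C, consistent with complete melting.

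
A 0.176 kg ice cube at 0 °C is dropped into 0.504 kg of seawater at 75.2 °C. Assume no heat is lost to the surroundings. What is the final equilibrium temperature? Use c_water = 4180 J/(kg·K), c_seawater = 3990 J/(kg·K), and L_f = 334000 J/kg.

Net heat exchanged in the isolated system is zero:
fusion: m_ice L_f = 0.176×334000 = 58784
  warm the meltwater: 735.68 T
  seawater: 2011(T − 75.2)
2746.6 T = 151224 − 58784 = 92440
T ≈ 33.66 °C. Since T > 0 °C, the all-ice-melts assumption holds.

T_f ≈ 33.7 °C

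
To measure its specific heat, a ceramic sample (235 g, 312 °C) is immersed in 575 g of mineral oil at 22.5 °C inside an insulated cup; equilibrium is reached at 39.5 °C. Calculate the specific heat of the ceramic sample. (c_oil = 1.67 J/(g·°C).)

m_s c (T_s − T_f) = m_oil c_oil (T_f − T_0):
235·c·(312 − 39.5) = 575·1.67·(39.5 − 22.5)
64038 c = 16324  ⇒  c ≈ 0.2549 J/(g·°C)

c ≈ 0.255 J/(g·°C)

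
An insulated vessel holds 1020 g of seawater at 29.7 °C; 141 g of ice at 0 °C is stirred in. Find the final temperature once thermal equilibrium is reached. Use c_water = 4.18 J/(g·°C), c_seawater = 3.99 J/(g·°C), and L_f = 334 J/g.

T_f ≈ 15.8 °C

Conservation of energy gives ΣQ = 0:
melt ice: 141×334 = 47094
  meltwater 0→T: 141×4.18×T = 589.38 T
  seawater: 4069.8(T − 29.7)
4659.2 T = 120873 − 47094 = 73779
T ≈ 15.84 °C — above 0 °C, consistent with complete melting.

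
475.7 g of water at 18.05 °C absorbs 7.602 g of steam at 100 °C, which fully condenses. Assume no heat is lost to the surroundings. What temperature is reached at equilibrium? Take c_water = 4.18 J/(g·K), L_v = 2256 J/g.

T_f ≈ 27.8 °C

Setting the total heat transfer to zero:
condense steam: −7.602×2256 = −17150; condensate cools 100→T: 7.602×4.18×(T − 100) = 31.78(T − 100); original water: 1988.4(T − 18.05)
2020.2 T = 17150 + 3177.6 + 35891 = 56219
T ≈ 27.83 °C (< 100 °C, so full condensation is consistent).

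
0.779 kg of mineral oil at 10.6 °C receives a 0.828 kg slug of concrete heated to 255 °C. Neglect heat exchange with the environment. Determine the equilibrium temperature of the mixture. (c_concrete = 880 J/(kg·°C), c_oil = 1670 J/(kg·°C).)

T_f ≈ 98.3 °C

With ΣQ=0 the equilibrium temperature is the m·c-weighted mean:
T_f = (728.64×255 + 1300.9×10.6) / (728.64 + 1300.9)
    = 199593 / 2029.6 ≈ 98.34 °C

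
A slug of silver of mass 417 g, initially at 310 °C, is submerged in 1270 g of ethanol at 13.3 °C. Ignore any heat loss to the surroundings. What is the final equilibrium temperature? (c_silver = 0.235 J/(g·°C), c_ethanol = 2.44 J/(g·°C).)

T_f ≈ 22.4 °C

Set heat shed by the hot body equal to heat absorbed by the cold body:
417×0.235×(310 − T) = 1270×2.44×(T − 13.3)
97.99(310 − T) = 3098.8(T − 13.3)
3196.8 T = 71592  ⇒  T ≈ 22.40 °C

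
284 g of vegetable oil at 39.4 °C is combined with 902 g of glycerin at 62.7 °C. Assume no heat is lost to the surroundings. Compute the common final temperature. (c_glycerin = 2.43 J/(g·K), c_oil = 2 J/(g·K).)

T_f ≈ 57.9 °C

T_f is the heat-capacity-weighted average of the initial temperatures:
T_f = (2191.9·62.7 + 568·39.4) / (2191.9 + 568)
    = 159809 / 2759.9 ≈ 57.90 °C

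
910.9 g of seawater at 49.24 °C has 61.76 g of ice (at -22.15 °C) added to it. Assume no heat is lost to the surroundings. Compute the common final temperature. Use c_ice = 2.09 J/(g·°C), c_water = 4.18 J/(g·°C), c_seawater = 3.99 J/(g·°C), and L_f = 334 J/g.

T_f ≈ 39.9 °C

Let T be the final temperature. ΣQ_i = 0:
ice -22.15→0 °C: 61.76·2.09·22.15 = 2859.1; melt ice: 61.76·334 = 20628; meltwater 0→T: 61.76·4.18·T = 258.16 T; seawater cools: 910.9·3.99·(T − 49.24) = 3634.5(T − 49.24)
3892.6 T = 178962 − 23487 = 155475
T ≈ 39.94 °C. Since T > 0 °C, the all-ice-melts assumption holds.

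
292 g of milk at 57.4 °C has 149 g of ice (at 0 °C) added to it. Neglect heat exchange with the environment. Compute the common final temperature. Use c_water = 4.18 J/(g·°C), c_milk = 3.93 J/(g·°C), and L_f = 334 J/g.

Net heat exchanged in the isolated system is zero:
fusion: m_ice L_f = 149·334 = 49766; meltwater 0→T: 149·4.18·T = 622.82 T; milk: 1147.6(T − 57.4)
1770.4 T = 65870 − 49766 = 16104
T ≈ 9.10 °C. Since T > 0 °C, the all-ice-melts assumption holds.

T_f ≈ 9.1 °C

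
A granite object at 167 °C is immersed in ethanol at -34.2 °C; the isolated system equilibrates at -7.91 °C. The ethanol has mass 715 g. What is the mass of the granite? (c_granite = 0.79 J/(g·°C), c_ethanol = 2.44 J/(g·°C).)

Let T be the final temperature. ΣQ_i = 0:
m·0.79·(-7.91 − 167) + 715·2.44·(-7.91 − (-34.2)) = 0
-138.18 m = -45866
m = -45866/-138.18 ≈ 331.9 g

m ≈ 332 g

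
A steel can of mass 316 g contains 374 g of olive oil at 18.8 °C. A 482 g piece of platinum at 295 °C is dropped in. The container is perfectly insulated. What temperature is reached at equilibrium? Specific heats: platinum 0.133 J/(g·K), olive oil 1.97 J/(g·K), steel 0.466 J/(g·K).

T_f ≈ 37.5 °C

Conservation of energy gives ΣQ = 0:
482*0.133*(T − 295) + 374*1.97*(T − 18.8) + 316*0.466*(T − 18.8) = 0
64.11(T − 295) + 736.78(T − 18.8) + 147.26(T − 18.8) = 0
948.14 T = 35531
T = 35531/948.14 ≈ 37.47 °C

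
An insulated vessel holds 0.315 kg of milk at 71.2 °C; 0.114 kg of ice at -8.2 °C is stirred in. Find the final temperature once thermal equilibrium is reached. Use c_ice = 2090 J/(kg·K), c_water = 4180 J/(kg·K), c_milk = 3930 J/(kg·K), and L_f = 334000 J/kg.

Energy balance with sensible and latent terms:
ice -8.2→0 °C: 0.114·2090·8.2 = 1953.7; fusion: m_ice L_f = 0.114·334000 = 38076; meltwater 0→T: 0.114·4180·T = 476.52 T; milk: 1238(T − 71.2)
1714.5 T = 88142 − 40030 = 48112
T ≈ 28.06 °C. Since T > 0 °C, the all-ice-melts assumption holds.

T_f ≈ 28.1 °C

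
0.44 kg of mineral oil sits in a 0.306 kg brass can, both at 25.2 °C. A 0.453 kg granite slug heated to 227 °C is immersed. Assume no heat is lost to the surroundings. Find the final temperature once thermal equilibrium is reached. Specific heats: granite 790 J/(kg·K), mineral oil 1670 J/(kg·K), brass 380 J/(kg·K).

T_f ≈ 84.9 °C

T_f = Σ m_i c_i T_i / Σ m_i c_i:
T_f = (357.87×227 + 734.8×25.2 + 116.28×25.2) / (357.87 + 734.8 + 116.28)
    = 102684 / 1209 ≈ 84.94 °C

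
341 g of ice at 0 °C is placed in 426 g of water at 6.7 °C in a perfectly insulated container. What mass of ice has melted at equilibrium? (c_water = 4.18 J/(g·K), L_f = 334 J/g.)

Cooling the water to 0 °C releases 426×4.18×6.7 = 11931 J.
Melting all 341 g of ice would need 341×334 = 113894 J.
11931 J < 113894 J, so only part of the ice melts and the system sits at 0 °C.
Mass melted = 11931/334 ≈ 35.72 g.

m_melted ≈ 35.7 g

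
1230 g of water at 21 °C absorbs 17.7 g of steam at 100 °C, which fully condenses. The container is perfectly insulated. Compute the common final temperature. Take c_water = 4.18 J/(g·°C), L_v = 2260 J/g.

T_f ≈ 29.8 °C

Net heat exchanged in the isolated system is zero:
latent heat released on condensation: 17.7·2260 = 40002
  condensate cools 100→T: 17.7·4.18·(T − 100) = 73.99(T − 100)
  water warms: 1230·4.18·(T − 21) = 5141.4(T − 21)
5215.4 T = 40002 + 7398.6 + 107969 = 155370
T ≈ 29.79 °C — below 100 °C, confirming all the steam condensed.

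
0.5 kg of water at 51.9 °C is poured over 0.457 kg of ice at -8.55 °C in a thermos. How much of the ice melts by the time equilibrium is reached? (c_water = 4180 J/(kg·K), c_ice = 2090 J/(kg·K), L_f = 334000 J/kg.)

Cooling the water to 0 °C releases 0.5×4180×51.9 = 108471 J.
Of that, 0.457×2090×8.55 = 8166.4 J goes to bring the ice to 0 °C, leaving 100305 J.
Melting all 0.457 kg of ice would need 0.457×334000 = 152638 J.
That's not enough to melt it all — equilibrium is at 0 °C with ice remaining.
m_melt = 100305 / L_f = 0.3003 kg.

m_melted ≈ 0.3 kg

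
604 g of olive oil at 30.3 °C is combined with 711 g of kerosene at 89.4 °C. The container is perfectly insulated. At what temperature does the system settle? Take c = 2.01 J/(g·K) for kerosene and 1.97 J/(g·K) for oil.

Net heat exchanged in the isolated system is zero:
711·2.01·(T − 89.4) + 604·1.97·(T − 30.3) = 0
1429.1(T − 89.4) + 1189.9(T − 30.3) = 0
2619 T = 163816
T ≈ 62.55 °C

T_f ≈ 62.5 °C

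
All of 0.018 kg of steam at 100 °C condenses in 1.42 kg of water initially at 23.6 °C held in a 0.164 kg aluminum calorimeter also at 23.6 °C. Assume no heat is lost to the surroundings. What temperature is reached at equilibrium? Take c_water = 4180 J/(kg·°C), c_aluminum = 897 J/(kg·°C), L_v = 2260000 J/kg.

T_f ≈ 31.1 °C

Conservation of energy gives ΣQ = 0:
condense steam: −0.018·2260000 = −40680
  condensed water 100 °C→T: 75.24(T − 100)
  original water: 5935.6(T − 23.6)
  aluminum cup: 0.164·897·(T − 23.6) = 147.11(T − 23.6)
6157.9 T = 40680 + 7524 + 143552 = 191756
T ≈ 31.14 °C — below 100 °C, confirming all the steam condensed.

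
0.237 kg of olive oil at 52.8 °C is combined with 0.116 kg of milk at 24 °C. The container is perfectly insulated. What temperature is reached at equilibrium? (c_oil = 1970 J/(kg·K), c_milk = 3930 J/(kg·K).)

|Q_oil| = |Q_milk|:
0.237*1970*(52.8 − T) = 0.116*3930*(T − 24)
466.89(52.8 − T) = 455.88(T − 24)
922.77 T = 35593  ⇒  T ≈ 38.57 °C

T_f ≈ 38.6 °C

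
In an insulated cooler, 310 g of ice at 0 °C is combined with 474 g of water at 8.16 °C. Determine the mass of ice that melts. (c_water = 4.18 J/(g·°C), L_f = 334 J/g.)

m_melted ≈ 48.4 g

Cooling the water to 0 °C releases 474·4.18·8.16 = 16168 J.
Melting all 310 g of ice would need 310·334 = 103540 J.
That's not enough to melt it all — equilibrium is at 0 °C with ice remaining.
m_melt = 16168 / L_f = 48.41 g.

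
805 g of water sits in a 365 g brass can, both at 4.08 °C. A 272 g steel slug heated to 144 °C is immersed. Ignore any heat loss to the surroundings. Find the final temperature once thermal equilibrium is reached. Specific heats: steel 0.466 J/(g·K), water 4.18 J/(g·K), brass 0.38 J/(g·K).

T_f ≈ 9.0 °C

Taking heat into each body as positive, Σ m c ΔT = 0:
272*0.466*(T − 144) + 805*4.18*(T − 4.08) + 365*0.38*(T − 4.08) = 0
126.75(T − 144) + 3364.9(T − 4.08) + 138.7(T − 4.08) = 0
(126.75 + 3364.9 + 138.7) T = 126.75*144 + 3364.9*4.08 + 138.7*4.08
T ≈ 8.97 °C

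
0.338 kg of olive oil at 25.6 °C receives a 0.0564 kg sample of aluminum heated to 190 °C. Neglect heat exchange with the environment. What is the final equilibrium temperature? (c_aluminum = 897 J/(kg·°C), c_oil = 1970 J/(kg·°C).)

T_f ≈ 37.2 °C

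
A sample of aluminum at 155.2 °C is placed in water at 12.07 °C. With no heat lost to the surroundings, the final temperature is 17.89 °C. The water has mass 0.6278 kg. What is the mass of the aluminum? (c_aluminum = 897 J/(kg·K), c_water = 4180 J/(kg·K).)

m ≈ 0.124 kg

Setting the total heat transfer to zero:
m×897×(17.89 − 155.2) + 0.6278×4180×(17.89 − 12.07) = 0
-123167 m = -15273
m = -15273/-123167 ≈ 0.124 kg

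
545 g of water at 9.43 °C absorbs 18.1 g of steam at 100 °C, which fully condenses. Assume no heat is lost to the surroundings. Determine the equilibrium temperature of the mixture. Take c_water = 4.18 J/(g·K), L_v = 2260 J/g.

T_f ≈ 29.7 °C

Conservation of energy gives ΣQ = 0:
latent heat released on condensation: 18.1×2260 = 40906
  condensate cools 100→T: 18.1×4.18×(T − 100) = 75.66(T − 100)
  water warms: 545×4.18×(T − 9.43) = 2278.1(T − 9.43)
2353.8 T = 40906 + 7565.8 + 21482 = 69954
T ≈ 29.72 °C (< 100 °C, so full condensation is consistent).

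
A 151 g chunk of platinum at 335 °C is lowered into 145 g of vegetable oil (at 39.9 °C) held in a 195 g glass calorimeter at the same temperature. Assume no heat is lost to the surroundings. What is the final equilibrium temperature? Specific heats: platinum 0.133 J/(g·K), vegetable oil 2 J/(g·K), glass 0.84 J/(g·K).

Conservation of energy gives ΣQ = 0:
151×0.133×(T − 335) + 145×2×(T − 39.9) + 195×0.84×(T − 39.9) = 0
20.08(T − 335) + 290(T − 39.9) + 163.8(T − 39.9) = 0
473.88 T = 24834
T = 24834 / 473.88 = 52.4 °C

T_f ≈ 52.4 °C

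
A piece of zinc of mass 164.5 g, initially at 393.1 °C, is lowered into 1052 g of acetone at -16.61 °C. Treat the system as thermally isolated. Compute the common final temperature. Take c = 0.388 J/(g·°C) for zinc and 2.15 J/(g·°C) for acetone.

Taking heat into each body as positive, Σ m c ΔT = 0:
164.5*0.388*(T − 393.1) + 1052*2.15*(T − (-16.61)) = 0
63.83(T − 393.1) + 2261.8(T − (-16.61)) = 0
2325.6 T = -12478
T = -12478/2325.6 ≈ -5.37 °C

T_f ≈ -5.4 °C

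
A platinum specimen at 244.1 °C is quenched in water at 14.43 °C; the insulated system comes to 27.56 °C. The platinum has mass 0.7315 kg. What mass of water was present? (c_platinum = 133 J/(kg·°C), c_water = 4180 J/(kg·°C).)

m ≈ 0.384 kg

Energy conservation, ΣQ = 0:
0.7315×133×(27.56 − 244.1) + m×4180×(27.56 − 14.43) = 0
54883 m = 21067
m = 21067/54883 ≈ 0.3839 kg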